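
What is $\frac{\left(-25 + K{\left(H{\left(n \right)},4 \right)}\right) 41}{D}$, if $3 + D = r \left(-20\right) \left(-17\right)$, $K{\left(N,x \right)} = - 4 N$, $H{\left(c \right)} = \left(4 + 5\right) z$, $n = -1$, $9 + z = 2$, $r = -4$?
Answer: $- \frac{9307}{1363} \approx -6.8283$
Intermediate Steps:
$z = -7$ ($z = -9 + 2 = -7$)
$H{\left(c \right)} = -63$ ($H{\left(c \right)} = \left(4 + 5\right) \left(-7\right) = 9 \left(-7\right) = -63$)
$D = -1363$ ($D = -3 + \left(-4\right) \left(-20\right) \left(-17\right) = -3 + 80 \left(-17\right) = -3 - 1360 = -1363$)
$\frac{\left(-25 + K{\left(H{\left(n \right)},4 \right)}\right) 41}{D} = \frac{\left(-25 - -252\right) 41}{-1363} = \left(-25 + 252\right) 41 \left(- \frac{1}{1363}\right) = 227 \cdot 41 \left(- \frac{1}{1363}\right) = 9307 \left(- \frac{1}{1363}\right) = - \frac{9307}{1363}$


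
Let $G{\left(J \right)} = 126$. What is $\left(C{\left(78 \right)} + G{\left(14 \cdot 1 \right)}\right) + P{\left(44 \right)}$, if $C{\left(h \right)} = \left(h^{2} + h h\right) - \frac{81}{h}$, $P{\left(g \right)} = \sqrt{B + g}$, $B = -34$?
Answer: $\frac{319617}{26} + \sqrt{10} \approx 12296.0$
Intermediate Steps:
$P{\left(g \right)} = \sqrt{-34 + g}$
$C{\left(h \right)} = - \frac{81}{h} + 2 h^{2}$ ($C{\left(h \right)} = \left(h^{2} + h^{2}\right) - \frac{81}{h} = 2 h^{2} - \frac{81}{h} = - \frac{81}{h} + 2 h^{2}$)
$\left(C{\left(78 \right)} + G{\left(14 \cdot 1 \right)}\right) + P{\left(44 \right)} = \left(\frac{-81 + 2 \cdot 78^{3}}{78} + 126\right) + \sqrt{-34 + 44} = \left(\frac{-81 + 2 \cdot 474552}{78} + 126\right) + \sqrt{10} = \left(\frac{-81 + 949104}{78} + 126\right) + \sqrt{10} = \left(\frac{1}{78} \cdot 949023 + 126\right) + \sqrt{10} = \left(\frac{316341}{26} + 126\right) + \sqrt{10} = \frac{319617}{26} + \sqrt{10}$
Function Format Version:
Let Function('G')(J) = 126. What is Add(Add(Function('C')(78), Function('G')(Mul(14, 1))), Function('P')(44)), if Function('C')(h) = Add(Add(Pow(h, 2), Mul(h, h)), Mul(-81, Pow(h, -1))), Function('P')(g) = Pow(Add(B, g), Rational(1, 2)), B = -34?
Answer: Add(Rational(319617, 26), Pow(10, Rational(1, 2))) ≈ 12296.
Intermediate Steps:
Function('P')(g) = Pow(Add(-34, g), Rational(1, 2))
Function('C')(h) = Add(Mul(-81, Pow(h, -1)), Mul(2, Pow(h, 2))) (Function('C')(h) = Add(Add(Pow(h, 2), Pow(h, 2)), Mul(-81, Pow(h, -1))) = Add(Mul(2, Pow(h, 2)), Mul(-81, Pow(h, -1))) = Add(Mul(-81, Pow(h, -1)), Mul(2, Pow(h, 2))))
Add(Add(Function('C')(78), Function('G')(Mul(14, 1))), Function('P')(44)) = Add(Add(Mul(Pow(78, -1), Add(-81, Mul(2, Pow(78, 3)))), 126), Pow(Add(-34, 44), Rational(1, 2))) = Add(Add(Mul(Rational(1, 78), Add(-81, Mul(2, 474552))), 126), Pow(10, Rational(1, 2))) = Add(Add(Mul(Rational(1, 78), Add(-81, 949104)), 126), Pow(10, Rational(1, 2))) = Add(Add(Mul(Rational(1, 78), 949023), 126), Pow(10, Rational(1, 2))) = Add(Add(Rational(316341, 26), 126), Pow(10, Rational(1, 2))) = Add(Rational(319617, 26), Pow(10, Rational(1, 2)))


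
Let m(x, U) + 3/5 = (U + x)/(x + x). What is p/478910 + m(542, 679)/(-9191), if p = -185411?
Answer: -184753121713/477140140204 ≈ -0.38721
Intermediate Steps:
m(x, U) = -⅗ + (U + x)/(2*x) (m(x, U) = -⅗ + (U + x)/(x + x) = -⅗ + (U + x)/((2*x)) = -⅗ + (U + x)*(1/(2*x)) = -⅗ + (U + x)/(2*x))
p/478910 + m(542, 679)/(-9191) = -185411/478910 + ((⅒)*(-1*542 + 5*679)/542)/(-9191) = -185411*1/478910 + ((⅒)*(1/542)*(-542 + 3395))*(-1/9191) = -185411/478910 + ((⅒)*(1/542)*2853)*(-1/9191) = -185411/478910 + (2853/5420)*(-1/9191) = -185411/478910 - 2853/49815220 = -184753121713/477140140204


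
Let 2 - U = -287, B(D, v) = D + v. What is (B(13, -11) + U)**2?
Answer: 84681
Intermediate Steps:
U = 289 (U = 2 - 1*(-287) = 2 + 287 = 289)
(B(13, -11) + U)**2 = ((13 - 11) + 289)**2 = (2 + 289)**2 = 291**2 = 84681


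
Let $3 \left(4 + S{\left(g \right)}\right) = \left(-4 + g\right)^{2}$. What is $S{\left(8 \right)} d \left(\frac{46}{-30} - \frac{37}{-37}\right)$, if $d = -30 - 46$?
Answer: $\frac{2432}{45} \approx 54.044$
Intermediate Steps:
$S{\left(g \right)} = -4 + \frac{\left(-4 + g\right)^{2}}{3}$
$d = -76$ ($d = -30 - 46 = -76$)
$S{\left(8 \right)} d \left(\frac{46}{-30} - \frac{37}{-37}\right) = \left(-4 + \frac{\left(-4 + 8\right)^{2}}{3}\right) \left(-76\right) \left(\frac{46}{-30} - \frac{37}{-37}\right) = \left(-4 + \frac{4^{2}}{3}\right) \left(-76\right) \left(46 \left(- \frac{1}{30}\right) - -1\right) = \left(-4 + \frac{1}{3} \cdot 16\right) \left(-76\right) \left(- \frac{23}{15} + 1\right) = \left(-4 + \frac{16}{3}\right) \left(-76\right) \left(- \frac{8}{15}\right) = \frac{4}{3} \left(-76\right) \left(- \frac{8}{15}\right) = \left(- \frac{304}{3}\right) \left(- \frac{8}{15}\right) = \frac{2432}{45}$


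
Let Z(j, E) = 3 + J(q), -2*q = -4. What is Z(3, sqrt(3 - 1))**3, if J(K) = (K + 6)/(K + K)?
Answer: 125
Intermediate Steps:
q = 2 (q = -1/2*(-4) = 2)
J(K) = (6 + K)/(2*K) (J(K) = (6 + K)/((2*K)) = (6 + K)*(1/(2*K)) = (6 + K)/(2*K))
Z(j, E) = 5 (Z(j, E) = 3 + (1/2)*(6 + 2)/2 = 3 + (1/2)*(1/2)*8 = 3 + 2 = 5)
Z(3, sqrt(3 - 1))**3 = 5**3 = 125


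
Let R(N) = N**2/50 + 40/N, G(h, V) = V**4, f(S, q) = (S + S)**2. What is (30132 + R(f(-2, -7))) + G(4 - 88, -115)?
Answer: 8746538231/50 ≈ 1.7493e+8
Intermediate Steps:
f(S, q) = 4*S**2 (f(S, q) = (2*S)**2 = 4*S**2)
R(N) = 40/N + N**2/50 (R(N) = N**2*(1/50) + 40/N = N**2/50 + 40/N = 40/N + N**2/50)
(30132 + R(f(-2, -7))) + G(4 - 88, -115) = (30132 + (2000 + (4*(-2)**2)**3)/(50*((4*(-2)**2)))) + (-115)**4 = (30132 + (2000 + (4*4)**3)/(50*((4*4)))) + 174900625 = (30132 + (1/50)*(2000 + 16**3)/16) + 174900625 = (30132 + (1/50)*(1/16)*(2000 + 4096)) + 174900625 = (30132 + (1/50)*(1/16)*6096) + 174900625 = (30132 + 381/50) + 174900625 = 1506981/50 + 174900625 = 8746538231/50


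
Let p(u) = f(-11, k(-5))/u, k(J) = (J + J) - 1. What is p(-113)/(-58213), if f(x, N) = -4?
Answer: -4/6578069 ≈ -6.0808e-7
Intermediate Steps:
k(J) = -1 + 2*J (k(J) = 2*J - 1 = -1 + 2*J)
p(u) = -4/u
p(-113)/(-58213) = -4/(-113)/(-58213) = -4*(-1/113)*(-1/58213) = (4/113)*(-1/58213) = -4/6578069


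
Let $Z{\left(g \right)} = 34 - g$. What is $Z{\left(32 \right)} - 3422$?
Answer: $-3420$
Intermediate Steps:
$Z{\left(32 \right)} - 3422 = \left(34 - 32\right) - 3422 = 2 - 3422 = -3420$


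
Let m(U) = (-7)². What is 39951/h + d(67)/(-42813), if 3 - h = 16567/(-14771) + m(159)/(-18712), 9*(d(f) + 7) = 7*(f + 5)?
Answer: 157583998595504855/16267660447869 ≈ 9687.0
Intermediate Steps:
m(U) = 49
d(f) = -28/9 + 7*f/9 (d(f) = -7 + (7*(f + 5))/9 = -7 + (7*(5 + f))/9 = -7 + (35 + 7*f)/9 = -7 + (35/9 + 7*f/9) = -28/9 + 7*f/9)
h = 1139910339/276394952 (h = 3 - (16567/(-14771) + 49/(-18712)) = 3 - (16567*(-1/14771) + 49*(-1/18712)) = 3 - (-16567/14771 - 49/18712) = 3 - 1*(-310725483/276394952) = 3 + 310725483/276394952 = 1139910339/276394952 ≈ 4.1242)
39951/h + d(67)/(-42813) = 39951/(1139910339/276394952) + (-28/9 + (7/9)*67)/(-42813) = 39951*(276394952/1139910339) + (-28/9 + 469/9)*(-1/42813) = 3680751575784/379970113 + 49*(-1/42813) = 3680751575784/379970113 - 49/42813 = 157583998595504855/16267660447869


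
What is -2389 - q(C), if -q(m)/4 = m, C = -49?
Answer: -2585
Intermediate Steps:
q(m) = -4*m
-2389 - q(C) = -2389 - (-4)*(-49) = -2389 - 1*196 = -2389 - 196 = -2585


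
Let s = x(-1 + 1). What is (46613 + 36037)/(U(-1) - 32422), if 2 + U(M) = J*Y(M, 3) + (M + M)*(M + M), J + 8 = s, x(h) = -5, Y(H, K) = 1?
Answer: -1450/569 ≈ -2.5483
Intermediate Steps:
s = -5
J = -13 (J = -8 - 5 = -13)
U(M) = -15 + 4*M**2 (U(M) = -2 + (-13*1 + (M + M)*(M + M)) = -2 + (-13 + (2*M)*(2*M)) = -2 + (-13 + 4*M**2) = -15 + 4*M**2)
(46613 + 36037)/(U(-1) - 32422) = (46613 + 36037)/((-15 + 4*(-1)**2) - 32422) = 82650/((-15 + 4*1) - 32422) = 82650/((-15 + 4) - 32422) = 82650/(-11 - 32422) = 82650/(-32433) = 82650*(-1/32433) = -1450/569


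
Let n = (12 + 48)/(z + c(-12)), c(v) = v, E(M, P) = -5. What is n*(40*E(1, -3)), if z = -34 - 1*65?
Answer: 4000/37 ≈ 108.11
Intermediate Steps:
z = -99 (z = -34 - 65 = -99)
n = -20/37 (n = (12 + 48)/(-99 - 12) = 60/(-111) = 60*(-1/111) = -20/37 ≈ -0.54054)
n*(40*E(1, -3)) = -800*(-5)/37 = -20/37*(-200) = 4000/37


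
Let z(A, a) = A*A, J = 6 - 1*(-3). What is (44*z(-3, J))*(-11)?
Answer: -4356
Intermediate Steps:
J = 9 (J = 6 + 3 = 9)
z(A, a) = A²
(44*z(-3, J))*(-11) = (44*(-3)²)*(-11) = (44*9)*(-11) = 396*(-11) = -4356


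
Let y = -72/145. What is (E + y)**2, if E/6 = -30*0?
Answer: 5184/21025 ≈ 0.24656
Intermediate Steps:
y = -72/145 (y = -72*1/145 = -72/145 ≈ -0.49655)
E = 0 (E = 6*(-30*0) = 6*0 = 0)
(E + y)**2 = (0 - 72/145)**2 = (-72/145)**2 = 5184/21025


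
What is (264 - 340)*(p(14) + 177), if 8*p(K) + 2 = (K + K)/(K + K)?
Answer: -26885/2 ≈ -13443.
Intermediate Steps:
p(K) = -1/8 (p(K) = -1/4 + ((K + K)/(K + K))/8 = -1/4 + ((2*K)/((2*K)))/8 = -1/4 + ((2*K)*(1/(2*K)))/8 = -1/4 + (1/8)*1 = -1/4 + 1/8 = -1/8)
(264 - 340)*(p(14) + 177) = (264 - 340)*(-1/8 + 177) = -76*1415/8 = -26885/2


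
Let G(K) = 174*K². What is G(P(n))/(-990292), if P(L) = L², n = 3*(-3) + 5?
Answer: -384/8537 ≈ -0.044981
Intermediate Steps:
n = -4 (n = -9 + 5 = -4)
G(P(n))/(-990292) = (174*((-4)²)²)/(-990292) = (174*16²)*(-1/990292) = (174*256)*(-1/990292) = 44544*(-1/990292) = -384/8537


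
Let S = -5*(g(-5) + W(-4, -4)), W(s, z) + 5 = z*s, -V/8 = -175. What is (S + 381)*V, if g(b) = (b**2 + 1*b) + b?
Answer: 351400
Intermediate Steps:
V = 1400 (V = -8*(-175) = 1400)
g(b) = b**2 + 2*b (g(b) = (b**2 + b) + b = (b + b**2) + b = b**2 + 2*b)
W(s, z) = -5 + s*z (W(s, z) = -5 + z*s = -5 + s*z)
S = -130 (S = -5*(-5*(2 - 5) + (-5 - 4*(-4))) = -5*(-5*(-3) + (-5 + 16)) = -5*(15 + 11) = -5*26 = -130)
(S + 381)*V = (-130 + 381)*1400 = 251*1400 = 351400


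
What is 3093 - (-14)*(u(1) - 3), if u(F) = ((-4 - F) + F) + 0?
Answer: 2995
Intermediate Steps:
u(F) = -4 (u(F) = -4 + 0 = -4)
3093 - (-14)*(u(1) - 3) = 3093 - (-14)*(-4 - 3) = 3093 - (-14)*(-7) = 3093 - 1*98 = 3093 - 98 = 2995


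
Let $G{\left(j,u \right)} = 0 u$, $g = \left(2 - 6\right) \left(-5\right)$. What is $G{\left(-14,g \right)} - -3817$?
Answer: $3817$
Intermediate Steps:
$g = 20$ ($g = \left(-4\right) \left(-5\right) = 20$)
$G{\left(j,u \right)} = 0$
$G{\left(-14,g \right)} - -3817 = 0 - -3817 = 0 + 3817 = 3817$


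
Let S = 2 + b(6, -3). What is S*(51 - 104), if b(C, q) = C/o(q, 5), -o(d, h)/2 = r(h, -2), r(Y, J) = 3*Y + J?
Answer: -1219/13 ≈ -93.769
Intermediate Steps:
r(Y, J) = J + 3*Y
o(d, h) = 4 - 6*h (o(d, h) = -2*(-2 + 3*h) = 4 - 6*h)
b(C, q) = -C/26 (b(C, q) = C/(4 - 6*5) = C/(4 - 30) = C/(-26) = C*(-1/26) = -C/26)
S = 23/13 (S = 2 - 1/26*6 = 2 - 3/13 = 23/13 ≈ 1.7692)
S*(51 - 104) = 23*(51 - 104)/13 = (23/13)*(-53) = -1219/13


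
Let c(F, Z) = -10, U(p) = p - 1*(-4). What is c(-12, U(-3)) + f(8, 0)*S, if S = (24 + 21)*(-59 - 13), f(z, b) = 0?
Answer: -10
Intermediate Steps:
U(p) = 4 + p (U(p) = p + 4 = 4 + p)
S = -3240 (S = 45*(-72) = -3240)
c(-12, U(-3)) + f(8, 0)*S = -10 + 0*(-3240) = -10 + 0 = -10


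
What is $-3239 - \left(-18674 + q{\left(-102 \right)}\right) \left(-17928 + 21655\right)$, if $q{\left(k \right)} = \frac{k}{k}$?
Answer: $69591032$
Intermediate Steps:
$q{\left(k \right)} = 1$
$-3239 - \left(-18674 + q{\left(-102 \right)}\right) \left(-17928 + 21655\right) = -3239 - \left(-18674 + 1\right) \left(-17928 + 21655\right) = -3239 - \left(-18673\right) 3727 = -3239 - -69594271 = -3239 + 69594271 = 69591032$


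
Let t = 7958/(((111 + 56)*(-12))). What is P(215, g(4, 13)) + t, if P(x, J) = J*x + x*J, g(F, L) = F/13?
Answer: 1671713/13026 ≈ 128.34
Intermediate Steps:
g(F, L) = F/13 (g(F, L) = F*(1/13) = F/13)
t = -3979/1002 (t = 7958/((167*(-12))) = 7958/(-2004) = 7958*(-1/2004) = -3979/1002 ≈ -3.9711)
P(x, J) = 2*J*x (P(x, J) = J*x + J*x = 2*J*x)
P(215, g(4, 13)) + t = 2*((1/13)*4)*215 - 3979/1002 = 2*(4/13)*215 - 3979/1002 = 1720/13 - 3979/1002 = 1671713/13026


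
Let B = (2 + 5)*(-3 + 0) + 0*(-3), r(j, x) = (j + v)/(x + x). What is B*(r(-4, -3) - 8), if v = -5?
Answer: 273/2 ≈ 136.50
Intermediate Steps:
r(j, x) = (-5 + j)/(2*x) (r(j, x) = (j - 5)/(x + x) = (-5 + j)/((2*x)) = (-5 + j)*(1/(2*x)) = (-5 + j)/(2*x))
B = -21 (B = 7*(-3) + 0 = -21 + 0 = -21)
B*(r(-4, -3) - 8) = -21*((½)*(-5 - 4)/(-3) - 8) = -21*((½)*(-⅓)*(-9) - 8) = -21*(3/2 - 8) = -21*(-13/2) = 273/2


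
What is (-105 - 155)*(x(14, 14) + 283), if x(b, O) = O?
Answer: -77220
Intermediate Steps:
(-105 - 155)*(x(14, 14) + 283) = (-105 - 155)*(14 + 283) = -260*297 = -77220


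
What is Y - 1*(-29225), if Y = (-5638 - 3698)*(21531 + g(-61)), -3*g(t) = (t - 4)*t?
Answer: -188645111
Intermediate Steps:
g(t) = -t*(-4 + t)/3 (g(t) = -(t - 4)*t/3 = -(-4 + t)*t/3 = -t*(-4 + t)/3)
Y = -188674336 (Y = (-5638 - 3698)*(21531 + (1/3)*(-61)*(4 - 1*(-61))) = -9336*(21531 + (1/3)*(-61)*(4 + 61)) = -9336*(21531 + (1/3)*(-61)*65) = -9336*(21531 - 3965/3) = -9336*60628/3 = -188674336)
Y - 1*(-29225) = -188674336 - 1*(-29225) = -188674336 + 29225 = -188645111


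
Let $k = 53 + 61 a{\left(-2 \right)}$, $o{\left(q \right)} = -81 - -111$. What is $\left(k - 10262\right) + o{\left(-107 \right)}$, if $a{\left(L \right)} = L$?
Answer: $-10301$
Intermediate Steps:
$o{\left(q \right)} = 30$ ($o{\left(q \right)} = -81 + 111 = 30$)
$k = -69$ ($k = 53 + 61 \left(-2\right) = 53 - 122 = -69$)
$\left(k - 10262\right) + o{\left(-107 \right)} = \left(-69 - 10262\right) + 30 = -10331 + 30 = -10301$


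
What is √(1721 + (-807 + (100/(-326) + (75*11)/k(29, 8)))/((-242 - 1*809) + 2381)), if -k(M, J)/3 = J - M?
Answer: √181924488194910/325185 ≈ 41.478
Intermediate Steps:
k(M, J) = -3*J + 3*M (k(M, J) = -3*(J - M) = -3*J + 3*M)
√(1721 + (-807 + (100/(-326) + (75*11)/k(29, 8)))/((-242 - 1*809) + 2381)) = √(1721 + (-807 + (100/(-326) + (75*11)/(-3*8 + 3*29)))/((-242 - 1*809) + 2381)) = √(1721 + (-807 + (100*(-1/326) + 825/(-24 + 87)))/((-242 - 809) + 2381)) = √(1721 + (-807 + (-50/163 + 825/63))/(-1051 + 2381)) = √(1721 + (-807 + (-50/163 + 825*(1/63)))/1330) = √(1721 + (-807 + (-50/163 + 275/21))*(1/1330)) = √(1721 + (-807 + 43775/3423)*(1/1330)) = √(1721 - 2718586/3423*1/1330) = √(1721 - 1359293/2276295) = √(3916144402/2276295) = √181924488194910/325185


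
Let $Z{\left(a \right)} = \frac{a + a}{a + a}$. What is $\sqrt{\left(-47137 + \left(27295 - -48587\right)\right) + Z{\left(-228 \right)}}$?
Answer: $3 \sqrt{3194} \approx 169.55$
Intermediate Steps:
$Z{\left(a \right)} = 1$ ($Z{\left(a \right)} = \frac{2 a}{2 a} = 2 a \frac{1}{2 a} = 1$)
$\sqrt{\left(-47137 + \left(27295 - -48587\right)\right) + Z{\left(-228 \right)}} = \sqrt{\left(-47137 + \left(27295 - -48587\right)\right) + 1} = \sqrt{\left(-47137 + \left(27295 + 48587\right)\right) + 1} = \sqrt{\left(-47137 + 75882\right) + 1} = \sqrt{28745 + 1} = \sqrt{28746} = 3 \sqrt{3194}$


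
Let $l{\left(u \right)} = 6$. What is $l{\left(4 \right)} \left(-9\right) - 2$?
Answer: $-56$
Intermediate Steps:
$l{\left(4 \right)} \left(-9\right) - 2 = 6 \left(-9\right) - 2 = -54 + \left(0 - 2\right) = -54 - 2 = -56$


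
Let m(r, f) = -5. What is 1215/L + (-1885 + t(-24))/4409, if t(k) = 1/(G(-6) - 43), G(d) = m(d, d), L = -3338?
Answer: -279579229/353213808 ≈ -0.79153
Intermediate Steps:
G(d) = -5
t(k) = -1/48 (t(k) = 1/(-5 - 43) = 1/(-48) = -1/48)
1215/L + (-1885 + t(-24))/4409 = 1215/(-3338) + (-1885 - 1/48)/4409 = 1215*(-1/3338) - 90481/48*1/4409 = -1215/3338 - 90481/211632 = -279579229/353213808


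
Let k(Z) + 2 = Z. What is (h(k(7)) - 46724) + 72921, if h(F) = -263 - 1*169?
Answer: 25765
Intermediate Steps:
k(Z) = -2 + Z
h(F) = -432 (h(F) = -263 - 169 = -432)
(h(k(7)) - 46724) + 72921 = (-432 - 46724) + 72921 = -47156 + 72921 = 25765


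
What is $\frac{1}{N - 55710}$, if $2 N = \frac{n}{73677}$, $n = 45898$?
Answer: $- \frac{73677}{4104522721} \approx -1.795 \cdot 10^{-5}$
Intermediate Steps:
$N = \frac{22949}{73677}$ ($N = \frac{45898 \cdot \frac{1}{73677}}{2} = \frac{1}{2} \cdot \frac{45898}{73677} = \frac{22949}{73677} \approx 0.31148$)
$\frac{1}{N - 55710} = \frac{1}{\frac{22949}{73677} - 55710} = \frac{1}{- \frac{4104522721}{73677}} = - \frac{73677}{4104522721}$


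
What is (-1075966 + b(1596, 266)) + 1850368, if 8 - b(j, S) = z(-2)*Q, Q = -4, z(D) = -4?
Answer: 774394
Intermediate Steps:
b(j, S) = -8 (b(j, S) = 8 - (-4)*(-4) = 8 - 1*16 = 8 - 16 = -8)
(-1075966 + b(1596, 266)) + 1850368 = (-1075966 - 8) + 1850368 = -1075974 + 1850368 = 774394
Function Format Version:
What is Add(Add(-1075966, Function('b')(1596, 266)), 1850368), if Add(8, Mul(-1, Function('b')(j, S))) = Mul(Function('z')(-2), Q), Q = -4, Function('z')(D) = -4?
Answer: 774394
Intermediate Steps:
Function('b')(j, S) = -8 (Function('b')(j, S) = Add(8, Mul(-1, Mul(-4, -4))) = Add(8, Mul(-1, 16)) = Add(8, -16) = -8)
Add(Add(-1075966, Function('b')(1596, 266)), 1850368) = Add(Add(-1075966, -8), 1850368) = Add(-1075974, 1850368) = 774394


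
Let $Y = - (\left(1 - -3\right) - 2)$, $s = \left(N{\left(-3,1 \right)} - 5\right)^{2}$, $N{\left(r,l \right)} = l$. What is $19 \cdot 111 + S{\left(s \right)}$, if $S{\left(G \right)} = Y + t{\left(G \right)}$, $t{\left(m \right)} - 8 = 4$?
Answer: $2119$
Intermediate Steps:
$t{\left(m \right)} = 12$ ($t{\left(m \right)} = 8 + 4 = 12$)
$s = 16$ ($s = \left(1 - 5\right)^{2} = \left(-4\right)^{2} = 16$)
$Y = -2$ ($Y = - (\left(1 + 3\right) - 2) = - (4 - 2) = \left(-1\right) 2 = -2$)
$S{\left(G \right)} = 10$ ($S{\left(G \right)} = -2 + 12 = 10$)
$19 \cdot 111 + S{\left(s \right)} = 19 \cdot 111 + 10 = 2109 + 10 = 2119$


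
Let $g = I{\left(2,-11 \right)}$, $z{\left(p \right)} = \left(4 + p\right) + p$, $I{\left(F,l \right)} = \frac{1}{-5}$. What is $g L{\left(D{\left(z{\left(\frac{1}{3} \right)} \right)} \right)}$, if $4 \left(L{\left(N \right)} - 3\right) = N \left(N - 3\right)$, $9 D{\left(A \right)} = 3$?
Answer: $- \frac{5}{9} \approx -0.55556$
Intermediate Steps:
$I{\left(F,l \right)} = - \frac{1}{5}$
$z{\left(p \right)} = 4 + 2 p$
$D{\left(A \right)} = \frac{1}{3}$ ($D{\left(A \right)} = \frac{1}{9} \cdot 3 = \frac{1}{3}$)
$g = - \frac{1}{5} \approx -0.2$
$L{\left(N \right)} = 3 + \frac{N \left(-3 + N\right)}{4}$ ($L{\left(N \right)} = 3 + \frac{N \left(N - 3\right)}{4} = 3 + \frac{N \left(-3 + N\right)}{4}$)
$g L{\left(D{\left(z{\left(\frac{1}{3} \right)} \right)} \right)} = - \frac{3 - \frac{1}{4} + \frac{1}{4 \cdot 9}}{5} = - \frac{3 - \frac{1}{4} + \frac{1}{4} \cdot \frac{1}{9}}{5} = - \frac{3 - \frac{1}{4} + \frac{1}{36}}{5} = \left(- \frac{1}{5}\right) \frac{25}{9} = - \frac{5}{9}$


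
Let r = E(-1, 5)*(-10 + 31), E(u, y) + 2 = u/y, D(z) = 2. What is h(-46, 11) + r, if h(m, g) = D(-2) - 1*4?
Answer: -241/5 ≈ -48.200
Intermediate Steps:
E(u, y) = -2 + u/y
r = -231/5 (r = (-2 - 1/5)*(-10 + 31) = (-2 - 1*1/5)*21 = (-2 - 1/5)*21 = -11/5*21 = -231/5 ≈ -46.200)
h(m, g) = -2 (h(m, g) = 2 - 1*4 = 2 - 4 = -2)
h(-46, 11) + r = -2 - 231/5 = -241/5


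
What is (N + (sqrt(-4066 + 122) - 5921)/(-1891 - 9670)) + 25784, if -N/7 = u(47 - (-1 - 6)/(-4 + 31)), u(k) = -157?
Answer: 310800284/11561 - 2*I*sqrt(986)/11561 ≈ 26884.0 - 0.0054322*I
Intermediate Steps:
N = 1099 (N = -7*(-157) = 1099)
(N + (sqrt(-4066 + 122) - 5921)/(-1891 - 9670)) + 25784 = (1099 + (sqrt(-4066 + 122) - 5921)/(-1891 - 9670)) + 25784 = (1099 + (sqrt(-3944) - 5921)/(-11561)) + 25784 = (1099 + (2*I*sqrt(986) - 5921)*(-1/11561)) + 25784 = (1099 + (-5921 + 2*I*sqrt(986))*(-1/11561)) + 25784 = (1099 + (5921/11561 - 2*I*sqrt(986)/11561)) + 25784 = (12711460/11561 - 2*I*sqrt(986)/11561) + 25784 = 310800284/11561 - 2*I*sqrt(986)/11561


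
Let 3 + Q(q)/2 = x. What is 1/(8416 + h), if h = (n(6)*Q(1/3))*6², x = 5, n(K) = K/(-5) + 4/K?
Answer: 5/41696 ≈ 0.00011992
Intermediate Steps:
n(K) = 4/K - K/5 (n(K) = K*(-⅕) + 4/K = -K/5 + 4/K = 4/K - K/5)
Q(q) = 4 (Q(q) = -6 + 2*5 = -6 + 10 = 4)
h = -384/5 (h = ((4/6 - ⅕*6)*4)*6² = ((4*(⅙) - 6/5)*4)*36 = ((⅔ - 6/5)*4)*36 = -8/15*4*36 = -32/15*36 = -384/5 ≈ -76.800)
1/(8416 + h) = 1/(8416 - 384/5) = 1/(41696/5) = 5/41696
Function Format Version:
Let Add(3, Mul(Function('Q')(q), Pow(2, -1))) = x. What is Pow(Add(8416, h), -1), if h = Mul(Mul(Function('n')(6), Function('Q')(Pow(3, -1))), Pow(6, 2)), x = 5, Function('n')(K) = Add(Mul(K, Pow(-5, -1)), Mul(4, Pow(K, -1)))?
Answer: Rational(5, 41696) ≈ 0.00011992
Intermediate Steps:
Function('n')(K) = Add(Mul(4, Pow(K, -1)), Mul(Rational(-1, 5), K)) (Function('n')(K) = Add(Mul(K, Rational(-1, 5)), Mul(4, Pow(K, -1))) = Add(Mul(Rational(-1, 5), K), Mul(4, Pow(K, -1))) = Add(Mul(4, Pow(K, -1)), Mul(Rational(-1, 5), K)))
Function('Q')(q) = 4 (Function('Q')(q) = Add(-6, Mul(2, 5)) = Add(-6, 10) = 4)
h = Rational(-384, 5) (h = Mul(Mul(Add(Mul(4, Pow(6, -1)), Mul(Rational(-1, 5), 6)), 4), Pow(6, 2)) = Mul(Mul(Add(Mul(4, Rational(1, 6)), Rational(-6, 5)), 4), 36) = Mul(Mul(Add(Rational(2, 3), Rational(-6, 5)), 4), 36) = Mul(Mul(Rational(-8, 15), 4), 36) = Mul(Rational(-32, 15), 36) = Rational(-384, 5) ≈ -76.800)
Pow(Add(8416, h), -1) = Pow(Add(8416, Rational(-384, 5)), -1) = Pow(Rational(41696, 5), -1) = Rational(5, 41696)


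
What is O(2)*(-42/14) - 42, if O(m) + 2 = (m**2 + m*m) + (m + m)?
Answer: -72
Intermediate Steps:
O(m) = -2 + 2*m + 2*m**2 (O(m) = -2 + ((m**2 + m*m) + (m + m)) = -2 + ((m**2 + m**2) + 2*m) = -2 + (2*m**2 + 2*m) = -2 + (2*m + 2*m**2) = -2 + 2*m + 2*m**2)
O(2)*(-42/14) - 42 = (-2 + 2*2 + 2*2**2)*(-42/14) - 42 = (-2 + 4 + 2*4)*(-42*1/14) - 42 = (-2 + 4 + 8)*(-3) - 42 = 10*(-3) - 42 = -30 - 42 = -72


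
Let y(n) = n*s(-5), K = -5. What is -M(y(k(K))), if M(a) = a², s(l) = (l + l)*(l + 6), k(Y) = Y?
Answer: -2500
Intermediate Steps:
s(l) = 2*l*(6 + l) (s(l) = (2*l)*(6 + l) = 2*l*(6 + l))
y(n) = -10*n (y(n) = n*(2*(-5)*(6 - 5)) = n*(2*(-5)*1) = n*(-10) = -10*n)
-M(y(k(K))) = -(-10*(-5))² = -1*50² = -1*2500 = -2500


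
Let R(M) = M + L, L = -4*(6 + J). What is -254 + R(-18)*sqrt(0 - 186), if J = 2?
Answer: -254 - 50*I*sqrt(186) ≈ -254.0 - 681.91*I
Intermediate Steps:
L = -32 (L = -4*(6 + 2) = -4*8 = -32)
R(M) = -32 + M (R(M) = M - 32 = -32 + M)
-254 + R(-18)*sqrt(0 - 186) = -254 + (-32 - 18)*sqrt(0 - 186) = -254 - 50*I*sqrt(186)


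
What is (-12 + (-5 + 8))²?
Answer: 81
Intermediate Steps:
(-12 + (-5 + 8))² = (-12 + 3)² = (-9)² = 81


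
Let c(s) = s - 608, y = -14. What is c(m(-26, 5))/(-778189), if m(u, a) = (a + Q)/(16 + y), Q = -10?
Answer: 1221/1556378 ≈ 0.00078451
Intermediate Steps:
m(u, a) = -5 + a/2 (m(u, a) = (a - 10)/(16 - 14) = (-10 + a)/2 = (-10 + a)*(½) = -5 + a/2)
c(s) = -608 + s
c(m(-26, 5))/(-778189) = (-608 + (-5 + (½)*5))/(-778189) = (-608 + (-5 + 5/2))*(-1/778189) = (-608 - 5/2)*(-1/778189) = -1221/2*(-1/778189) = 1221/1556378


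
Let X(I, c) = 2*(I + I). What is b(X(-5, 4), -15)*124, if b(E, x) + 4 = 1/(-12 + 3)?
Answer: -4588/9 ≈ -509.78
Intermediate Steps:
X(I, c) = 4*I (X(I, c) = 2*(2*I) = 4*I)
b(E, x) = -37/9 (b(E, x) = -4 + 1/(-12 + 3) = -4 + 1/(-9) = -4 - ⅑ = -37/9)
b(X(-5, 4), -15)*124 = -37/9*124 = -4588/9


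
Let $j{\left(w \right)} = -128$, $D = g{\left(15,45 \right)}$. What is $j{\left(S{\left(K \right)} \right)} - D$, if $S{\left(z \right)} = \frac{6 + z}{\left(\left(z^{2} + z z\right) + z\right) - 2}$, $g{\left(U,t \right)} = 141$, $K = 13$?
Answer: $-269$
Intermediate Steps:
$S{\left(z \right)} = \frac{6 + z}{-2 + z + 2 z^{2}}$ ($S{\left(z \right)} = \frac{6 + z}{\left(\left(z^{2} + z^{2}\right) + z\right) - 2} = \frac{6 + z}{\left(2 z^{2} + z\right) - 2} = \frac{6 + z}{\left(z + 2 z^{2}\right) - 2} = \frac{6 + z}{-2 + z + 2 z^{2}}$)
$D = 141$
$j{\left(S{\left(K \right)} \right)} - D = -128 - 141 = -269$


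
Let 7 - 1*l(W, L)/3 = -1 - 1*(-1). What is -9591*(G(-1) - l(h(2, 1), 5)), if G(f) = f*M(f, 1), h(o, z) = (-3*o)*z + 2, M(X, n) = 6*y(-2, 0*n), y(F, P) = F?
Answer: 86319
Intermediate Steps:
M(X, n) = -12 (M(X, n) = 6*(-2) = -12)
h(o, z) = 2 - 3*o*z (h(o, z) = -3*o*z + 2 = 2 - 3*o*z)
l(W, L) = 21 (l(W, L) = 21 - 3*(-1 - 1*(-1)) = 21 - 3*(-1 + 1) = 21 - 3*0 = 21 + 0 = 21)
G(f) = -12*f (G(f) = f*(-12) = -12*f)
-9591*(G(-1) - l(h(2, 1), 5)) = -9591*(-12*(-1) - 1*21) = -9591*(12 - 21) = -9591*(-9) = 86319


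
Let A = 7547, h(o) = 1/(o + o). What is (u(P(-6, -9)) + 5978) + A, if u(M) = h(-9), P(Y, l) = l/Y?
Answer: 243449/18 ≈ 13525.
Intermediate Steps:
h(o) = 1/(2*o)
u(M) = -1/18 (u(M) = (½)/(-9) = (½)*(-⅑) = -1/18)
(u(P(-6, -9)) + 5978) + A = (-1/18 + 5978) + 7547 = 107603/18 + 7547 = 243449/18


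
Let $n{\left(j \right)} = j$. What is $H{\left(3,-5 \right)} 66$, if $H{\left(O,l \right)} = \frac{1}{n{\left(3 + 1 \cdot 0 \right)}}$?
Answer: $22$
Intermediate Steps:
$H{\left(O,l \right)} = \frac{1}{3}$ ($H{\left(O,l \right)} = \frac{1}{3 + 1 \cdot 0} = \frac{1}{3 + 0} = \frac{1}{3}$)
$H{\left(3,-5 \right)} 66 = \frac{1}{3} \cdot 66 = 22$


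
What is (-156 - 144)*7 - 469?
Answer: -2569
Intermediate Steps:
(-156 - 144)*7 - 469 = -300*7 - 469 = -2100 - 469 = -2569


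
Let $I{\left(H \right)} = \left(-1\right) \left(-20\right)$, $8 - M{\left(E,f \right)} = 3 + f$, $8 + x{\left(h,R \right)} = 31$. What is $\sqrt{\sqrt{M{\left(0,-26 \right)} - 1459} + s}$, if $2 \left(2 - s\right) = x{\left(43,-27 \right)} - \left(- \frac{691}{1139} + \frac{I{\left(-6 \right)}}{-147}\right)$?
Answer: $\frac{\sqrt{-5647590264 + 1144237122 i \sqrt{357}}}{23919} \approx 3.82 + 4.9461 i$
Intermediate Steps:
$x{\left(h,R \right)} = 23$ ($x{\left(h,R \right)} = -8 + 31 = 23$)
$M{\left(E,f \right)} = 5 - f$ ($M{\left(E,f \right)} = 8 - \left(3 + f\right) = 5 - f$)
$I{\left(H \right)} = 20$
$s = - \frac{1652792}{167433}$ ($s = 2 - \frac{23 - \left(- \frac{691}{1139} + \frac{20}{-147}\right)}{2} = 2 - \frac{23 - \left(\left(-691\right) \frac{1}{1139} + 20 \left(- \frac{1}{147}\right)\right)}{2} = 2 - \frac{23 - \left(- \frac{691}{1139} - \frac{20}{147}\right)}{2} = 2 - \frac{23 - - \frac{124357}{167433}}{2} = 2 - \frac{23 + \frac{124357}{167433}}{2} = 2 - \frac{1987658}{167433} = - \frac{1652792}{167433} \approx -9.8714$)
$\sqrt{\sqrt{M{\left(0,-26 \right)} - 1459} + s} = \sqrt{\sqrt{\left(5 - -26\right) - 1459} - \frac{1652792}{167433}} = \sqrt{\sqrt{\left(5 + 26\right) - 1459} - \frac{1652792}{167433}} = \sqrt{\sqrt{31 - 1459} - \frac{1652792}{167433}} = \sqrt{\sqrt{-1428} - \frac{1652792}{167433}} = \sqrt{2 i \sqrt{357} - \frac{1652792}{167433}} = \sqrt{- \frac{1652792}{167433} + 2 i \sqrt{357}}$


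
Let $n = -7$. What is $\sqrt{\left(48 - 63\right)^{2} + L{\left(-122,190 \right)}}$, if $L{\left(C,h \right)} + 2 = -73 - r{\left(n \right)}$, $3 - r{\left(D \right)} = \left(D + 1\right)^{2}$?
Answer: $\sqrt{183} \approx 13.528$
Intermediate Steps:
$r{\left(D \right)} = 3 - \left(1 + D\right)^{2}$ ($r{\left(D \right)} = 3 - \left(D + 1\right)^{2} = 3 - \left(1 + D\right)^{2}$)
$L{\left(C,h \right)} = -42$ ($L{\left(C,h \right)} = -2 - \left(76 - \left(1 - 7\right)^{2}\right) = -2 - \left(76 - 36\right) = -2 - 40 = -42$)
$\sqrt{\left(48 - 63\right)^{2} + L{\left(-122,190 \right)}} = \sqrt{\left(48 - 63\right)^{2} - 42} = \sqrt{\left(-15\right)^{2} - 42} = \sqrt{225 - 42} = \sqrt{183}$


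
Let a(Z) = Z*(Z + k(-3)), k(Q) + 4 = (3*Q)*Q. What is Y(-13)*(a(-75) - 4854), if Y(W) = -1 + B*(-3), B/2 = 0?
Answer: 954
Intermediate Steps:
B = 0 (B = 2*0 = 0)
Y(W) = -1 (Y(W) = -1 + 0*(-3) = -1 + 0 = -1)
k(Q) = -4 + 3*Q² (k(Q) = -4 + (3*Q)*Q = -4 + 3*Q²)
a(Z) = Z*(23 + Z) (a(Z) = Z*(Z + (-4 + 3*(-3)²)) = Z*(Z + (-4 + 3*9)) = Z*(Z + (-4 + 27)) = Z*(Z + 23) = Z*(23 + Z))
Y(-13)*(a(-75) - 4854) = -(-75*(23 - 75) - 4854) = -(-75*(-52) - 4854) = -(3900 - 4854) = -1*(-954) = 954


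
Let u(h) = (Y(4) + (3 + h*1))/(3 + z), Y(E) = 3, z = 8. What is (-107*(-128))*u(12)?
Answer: 246528/11 ≈ 22412.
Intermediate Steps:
u(h) = 6/11 + h/11 (u(h) = (3 + (3 + h*1))/(3 + 8) = (3 + (3 + h))/11 = (6 + h)*(1/11) = 6/11 + h/11)
(-107*(-128))*u(12) = (-107*(-128))*(6/11 + (1/11)*12) = 13696*(6/11 + 12/11) = 13696*(18/11) = 246528/11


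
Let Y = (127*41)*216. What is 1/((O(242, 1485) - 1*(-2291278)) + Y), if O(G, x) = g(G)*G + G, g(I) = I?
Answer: 1/3474796 ≈ 2.8779e-7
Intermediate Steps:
O(G, x) = G + G² (O(G, x) = G*G + G = G² + G = G + G²)
Y = 1124712 (Y = 5207*216 = 1124712)
1/((O(242, 1485) - 1*(-2291278)) + Y) = 1/((242*(1 + 242) - 1*(-2291278)) + 1124712) = 1/((242*243 + 2291278) + 1124712) = 1/((58806 + 2291278) + 1124712) = 1/(2350084 + 1124712) = 1/3474796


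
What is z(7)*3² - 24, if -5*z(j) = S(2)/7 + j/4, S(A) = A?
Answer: -3873/140 ≈ -27.664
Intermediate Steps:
z(j) = -2/35 - j/20 (z(j) = -(2/7 + j/4)/5 = -2/35 - j/20)
z(7)*3² - 24 = (-2/35 - 1/20*7)*3² - 24 = (-2/35 - 7/20)*9 - 24 = -57/140*9 - 24 = -513/140 - 24 = -3873/140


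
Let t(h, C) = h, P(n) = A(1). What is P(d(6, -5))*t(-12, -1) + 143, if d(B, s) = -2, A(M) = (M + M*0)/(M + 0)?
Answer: 131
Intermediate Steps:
A(M) = 1 (A(M) = (M + 0)/M = M/M = 1)
P(n) = 1
P(d(6, -5))*t(-12, -1) + 143 = 1*(-12) + 143 = -12 + 143 = 131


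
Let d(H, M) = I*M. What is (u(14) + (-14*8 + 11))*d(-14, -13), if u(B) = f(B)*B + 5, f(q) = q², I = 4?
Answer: -137696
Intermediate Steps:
u(B) = 5 + B³ (u(B) = B²*B + 5 = B³ + 5 = 5 + B³)
d(H, M) = 4*M
(u(14) + (-14*8 + 11))*d(-14, -13) = ((5 + 14³) + (-14*8 + 11))*(4*(-13)) = ((5 + 2744) + (-112 + 11))*(-52) = (2749 - 101)*(-52) = 2648*(-52) = -137696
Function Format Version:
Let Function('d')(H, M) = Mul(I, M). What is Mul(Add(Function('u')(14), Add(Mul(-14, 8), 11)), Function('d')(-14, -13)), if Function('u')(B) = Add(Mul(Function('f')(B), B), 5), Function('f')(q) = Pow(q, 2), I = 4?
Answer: -137696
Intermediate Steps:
Function('u')(B) = Add(5, Pow(B, 3)) (Function('u')(B) = Add(Mul(Pow(B, 2), B), 5) = Add(Pow(B, 3), 5) = Add(5, Pow(B, 3)))
Function('d')(H, M) = Mul(4, M)
Mul(Add(Function('u')(14), Add(Mul(-14, 8), 11)), Function('d')(-14, -13)) = Mul(Add(Add(5, Pow(14, 3)), Add(Mul(-14, 8), 11)), Mul(4, -13)) = Mul(Add(Add(5, 2744), Add(-112, 11)), -52) = Mul(Add(2749, -101), -52) = Mul(2648, -52) = -137696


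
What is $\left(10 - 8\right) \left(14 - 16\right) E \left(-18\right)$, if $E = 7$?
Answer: $504$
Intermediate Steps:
$\left(10 - 8\right) \left(14 - 16\right) E \left(-18\right) = \left(10 - 8\right) \left(14 - 16\right) 7 \left(-18\right) = 2 \left(-2\right) 7 \left(-18\right) = \left(-4\right) 7 \left(-18\right) = \left(-28\right) \left(-18\right) = 504$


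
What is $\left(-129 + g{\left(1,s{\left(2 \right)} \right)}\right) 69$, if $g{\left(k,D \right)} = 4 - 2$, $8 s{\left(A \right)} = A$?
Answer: $-8763$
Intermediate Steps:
$s{\left(A \right)} = \frac{A}{8}$
$g{\left(k,D \right)} = 2$ ($g{\left(k,D \right)} = 4 - 2 = 2$)
$\left(-129 + g{\left(1,s{\left(2 \right)} \right)}\right) 69 = \left(-129 + 2\right) 69 = \left(-127\right) 69 = -8763$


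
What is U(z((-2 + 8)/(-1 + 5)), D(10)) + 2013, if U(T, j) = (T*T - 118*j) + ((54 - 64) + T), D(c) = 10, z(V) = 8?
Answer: 895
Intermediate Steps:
U(T, j) = -10 + T + T² - 118*j (U(T, j) = (T² - 118*j) + (-10 + T) = -10 + T + T² - 118*j)
U(z((-2 + 8)/(-1 + 5)), D(10)) + 2013 = (-10 + 8 + 8² - 118*10) + 2013 = (-10 + 8 + 64 - 1180) + 2013 = -1118 + 2013 = 895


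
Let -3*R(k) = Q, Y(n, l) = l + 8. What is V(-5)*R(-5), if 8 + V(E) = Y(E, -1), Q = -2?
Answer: -⅔ ≈ -0.66667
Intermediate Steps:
Y(n, l) = 8 + l
R(k) = ⅔ (R(k) = -⅓*(-2) = ⅔)
V(E) = -1 (V(E) = -8 + (8 - 1) = -8 + 7 = -1)
V(-5)*R(-5) = -1*⅔ = -⅔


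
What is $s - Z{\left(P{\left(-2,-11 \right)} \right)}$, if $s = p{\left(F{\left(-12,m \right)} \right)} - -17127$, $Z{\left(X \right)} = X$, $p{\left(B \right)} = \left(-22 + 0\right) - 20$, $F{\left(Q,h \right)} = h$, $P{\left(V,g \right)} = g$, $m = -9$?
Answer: $17096$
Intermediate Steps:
$p{\left(B \right)} = -42$ ($p{\left(B \right)} = -22 - 20 = -42$)
$s = 17085$ ($s = -42 - -17127 = -42 + 17127 = 17085$)
$s - Z{\left(P{\left(-2,-11 \right)} \right)} = 17085 - -11 = 17085 + 11 = 17096$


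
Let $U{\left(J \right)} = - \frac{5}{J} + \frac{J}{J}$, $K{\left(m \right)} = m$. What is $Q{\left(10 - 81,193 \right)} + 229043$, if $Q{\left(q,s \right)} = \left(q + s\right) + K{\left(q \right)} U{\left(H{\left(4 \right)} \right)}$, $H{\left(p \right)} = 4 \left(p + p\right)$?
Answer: $\frac{7331363}{32} \approx 2.2911 \cdot 10^{5}$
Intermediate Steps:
$H{\left(p \right)} = 8 p$ ($H{\left(p \right)} = 4 \cdot 2 p = 8 p$)
$U{\left(J \right)} = 1 - \frac{5}{J}$ ($U{\left(J \right)} = - \frac{5}{J} + 1 = 1 - \frac{5}{J}$)
$Q{\left(q,s \right)} = s + \frac{59 q}{32}$ ($Q{\left(q,s \right)} = \left(q + s\right) + q \frac{-5 + 8 \cdot 4}{8 \cdot 4} = \left(q + s\right) + q \frac{-5 + 32}{32} = \left(q + s\right) + q \frac{1}{32} \cdot 27 = \left(q + s\right) + q \frac{27}{32} = \left(q + s\right) + \frac{27 q}{32} = s + \frac{59 q}{32}$)
$Q{\left(10 - 81,193 \right)} + 229043 = \left(193 + \frac{59 \left(10 - 81\right)}{32}\right) + 229043 = \left(193 + \frac{59}{32} \left(-71\right)\right) + 229043 = \left(193 - \frac{4189}{32}\right) + 229043 = \frac{1987}{32} + 229043 = \frac{7331363}{32}$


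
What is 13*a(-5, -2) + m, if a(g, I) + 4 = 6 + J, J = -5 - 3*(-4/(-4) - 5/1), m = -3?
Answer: 114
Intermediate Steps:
J = 7 (J = -5 - 3*(-4*(-¼) - 5*1) = -5 - 3*(1 - 5) = -5 - 3*(-4) = -5 + 12 = 7)
a(g, I) = 9 (a(g, I) = -4 + (6 + 7) = -4 + 13 = 9)
13*a(-5, -2) + m = 13*9 - 3 = 117 - 3 = 114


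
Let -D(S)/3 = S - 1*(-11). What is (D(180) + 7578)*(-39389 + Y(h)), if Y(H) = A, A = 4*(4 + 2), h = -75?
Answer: -275751825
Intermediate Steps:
D(S) = -33 - 3*S (D(S) = -3*(S - 1*(-11)) = -3*(S + 11) = -3*(11 + S) = -33 - 3*S)
A = 24 (A = 4*6 = 24)
Y(H) = 24
(D(180) + 7578)*(-39389 + Y(h)) = ((-33 - 3*180) + 7578)*(-39389 + 24) = ((-33 - 540) + 7578)*(-39365) = (-573 + 7578)*(-39365) = 7005*(-39365) = -275751825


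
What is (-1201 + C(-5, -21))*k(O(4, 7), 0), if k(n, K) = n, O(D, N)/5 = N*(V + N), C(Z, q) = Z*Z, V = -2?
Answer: -205800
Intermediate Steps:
C(Z, q) = Z²
O(D, N) = 5*N*(-2 + N) (O(D, N) = 5*(N*(-2 + N)) = 5*N*(-2 + N))
(-1201 + C(-5, -21))*k(O(4, 7), 0) = (-1201 + (-5)²)*(5*7*(-2 + 7)) = (-1201 + 25)*(5*7*5) = -1176*175 = -205800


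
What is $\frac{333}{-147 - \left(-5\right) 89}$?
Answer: $\frac{333}{298} \approx 1.1174$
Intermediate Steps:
$\frac{333}{-147 - \left(-5\right) 89} = \frac{333}{-147 - -445} = \frac{333}{-147 + 445} = \frac{333}{298}$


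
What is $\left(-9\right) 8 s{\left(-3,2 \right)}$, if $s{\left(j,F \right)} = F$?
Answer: $-144$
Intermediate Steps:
$\left(-9\right) 8 s{\left(-3,2 \right)} = \left(-9\right) 8 \cdot 2 = \left(-72\right) 2 = -144$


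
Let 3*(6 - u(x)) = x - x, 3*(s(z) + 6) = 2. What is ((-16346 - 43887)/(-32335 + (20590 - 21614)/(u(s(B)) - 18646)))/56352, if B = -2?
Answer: 70171445/2122791730272 ≈ 3.3056e-5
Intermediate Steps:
s(z) = -16/3 (s(z) = -6 + (⅓)*2 = -6 + ⅔ = -16/3)
u(x) = 6 (u(x) = 6 - (x - x)/3 = 6 - ⅓*0 = 6 + 0 = 6)
((-16346 - 43887)/(-32335 + (20590 - 21614)/(u(s(B)) - 18646)))/56352 = ((-16346 - 43887)/(-32335 + (20590 - 21614)/(6 - 18646)))/56352 = -60233/(-32335 - 1024/(-18640))*(1/56352) = -60233/(-32335 - 1024*(-1/18640))*(1/56352) = -60233/(-32335 + 64/1165)*(1/56352) = -60233/(-37670211/1165)*(1/56352) = -60233*(-1165/37670211)*(1/56352) = (70171445/37670211)*(1/56352) = 70171445/2122791730272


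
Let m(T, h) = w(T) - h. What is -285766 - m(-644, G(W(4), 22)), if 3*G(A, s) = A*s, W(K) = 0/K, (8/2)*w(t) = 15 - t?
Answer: -1143723/4 ≈ -2.8593e+5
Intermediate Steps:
w(t) = 15/4 - t/4 (w(t) = (15 - t)/4 = 15/4 - t/4)
W(K) = 0
G(A, s) = A*s/3 (G(A, s) = (A*s)/3 = A*s/3)
m(T, h) = 15/4 - h - T/4 (m(T, h) = (15/4 - T/4) - h = 15/4 - h - T/4)
-285766 - m(-644, G(W(4), 22)) = -285766 - (15/4 - 0*22/3 - ¼*(-644)) = -285766 - (15/4 - 1*0 + 161) = -285766 - (15/4 + 0 + 161) = -285766 - 1*659/4 = -285766 - 659/4 = -1143723/4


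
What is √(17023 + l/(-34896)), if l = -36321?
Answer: 3*√15995909829/2908 ≈ 130.48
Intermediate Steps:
√(17023 + l/(-34896)) = √(17023 - 36321/(-34896)) = √(17023 - 36321*(-1/34896)) = √(17023 + 12107/11632) = √(198023643/11632) = 3*√15995909829/2908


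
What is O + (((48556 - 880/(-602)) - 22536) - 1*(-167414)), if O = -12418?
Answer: 54486256/301 ≈ 1.8102e+5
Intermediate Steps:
O + (((48556 - 880/(-602)) - 22536) - 1*(-167414)) = -12418 + (((48556 - 880/(-602)) - 22536) - 1*(-167414)) = -12418 + (((48556 - 880*(-1/602)) - 22536) + 167414) = -12418 + (((48556 + 440/301) - 22536) + 167414) = -12418 + ((14615796/301 - 22536) + 167414) = -12418 + (7832460/301 + 167414) = -12418 + 58224074/301 = 54486256/301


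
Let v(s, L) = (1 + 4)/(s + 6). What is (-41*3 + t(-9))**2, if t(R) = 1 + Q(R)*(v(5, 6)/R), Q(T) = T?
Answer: 1787569/121 ≈ 14773.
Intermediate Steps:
v(s, L) = 5/(6 + s)
t(R) = 16/11 (t(R) = 1 + R*((5/(6 + 5))/R) = 1 + R*((5/11)/R) = 1 + R*((5*(1/11))/R) = 1 + R*(5/(11*R)) = 1 + 5/11 = 16/11)
(-41*3 + t(-9))**2 = (-41*3 + 16/11)**2 = (-123 + 16/11)**2 = (-1337/11)**2 = 1787569/121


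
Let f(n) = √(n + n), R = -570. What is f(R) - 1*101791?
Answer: -101791 + 2*I*√285 ≈ -1.0179e+5 + 33.764*I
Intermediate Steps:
f(n) = √2*√n (f(n) = √(2*n) = √2*√n)
f(R) - 1*101791 = √2*√(-570) - 1*101791 = √2*(I*√570) - 101791 = 2*I*√285 - 101791 = -101791 + 2*I*√285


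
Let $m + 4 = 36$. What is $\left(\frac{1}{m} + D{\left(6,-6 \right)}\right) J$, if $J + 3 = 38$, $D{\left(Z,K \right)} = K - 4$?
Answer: $- \frac{11165}{32} \approx -348.91$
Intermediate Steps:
$m = 32$ ($m = -4 + 36 = 32$)
$D{\left(Z,K \right)} = -4 + K$ ($D{\left(Z,K \right)} = K - 4 = -4 + K$)
$J = 35$ ($J = -3 + 38 = 35$)
$\left(\frac{1}{m} + D{\left(6,-6 \right)}\right) J = \left(\frac{1}{32} - 10\right) 35 = \left(- \frac{319}{32}\right) 35 = - \frac{11165}{32}$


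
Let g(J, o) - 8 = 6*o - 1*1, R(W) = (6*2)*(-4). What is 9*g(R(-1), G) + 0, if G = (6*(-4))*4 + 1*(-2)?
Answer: -5229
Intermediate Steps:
R(W) = -48 (R(W) = 12*(-4) = -48)
G = -98 (G = -24*4 - 2 = -96 - 2 = -98)
g(J, o) = 7 + 6*o (g(J, o) = 8 + (6*o - 1*1) = 8 + (6*o - 1) = 8 + (-1 + 6*o) = 7 + 6*o)
9*g(R(-1), G) + 0 = 9*(7 + 6*(-98)) + 0 = 9*(7 - 588) + 0 = 9*(-581) + 0 = -5229 + 0 = -5229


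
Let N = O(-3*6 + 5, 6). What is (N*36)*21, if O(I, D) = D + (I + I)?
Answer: -15120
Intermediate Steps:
O(I, D) = D + 2*I
N = -20 (N = 6 + 2*(-3*6 + 5) = 6 + 2*(-18 + 5) = 6 + 2*(-13) = 6 - 26 = -20)
(N*36)*21 = -20*36*21 = -720*21 = -15120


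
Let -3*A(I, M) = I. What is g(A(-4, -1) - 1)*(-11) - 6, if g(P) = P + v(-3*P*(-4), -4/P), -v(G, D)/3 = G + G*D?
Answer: -4385/3 ≈ -1461.7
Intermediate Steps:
A(I, M) = -I/3
v(G, D) = -3*G - 3*D*G (v(G, D) = -3*(G + G*D) = -3*(G + D*G) = -3*G - 3*D*G)
g(P) = P - 36*P*(1 - 4/P) (g(P) = P - 3*-3*P*(-4)*(1 - 4/P) = P - 3*12*P*(1 - 4/P) = P - 36*P*(1 - 4/P))
g(A(-4, -1) - 1)*(-11) - 6 = (144 - 35*(-⅓*(-4) - 1))*(-11) - 6 = (144 - 35*(4/3 - 1))*(-11) - 6 = (144 - 35*⅓)*(-11) - 6 = (144 - 35/3)*(-11) - 6 = (397/3)*(-11) - 6 = -4367/3 - 6 = -4385/3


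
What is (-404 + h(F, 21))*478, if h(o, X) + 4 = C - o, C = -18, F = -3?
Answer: -202194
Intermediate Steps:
h(o, X) = -22 - o (h(o, X) = -4 + (-18 - o) = -22 - o)
(-404 + h(F, 21))*478 = (-404 + (-22 - 1*(-3)))*478 = (-404 + (-22 + 3))*478 = (-404 - 19)*478 = -423*478 = -202194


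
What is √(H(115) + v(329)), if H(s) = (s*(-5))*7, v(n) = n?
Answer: 4*I*√231 ≈ 60.795*I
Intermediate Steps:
H(s) = -35*s (H(s) = -5*s*7 = -35*s)
√(H(115) + v(329)) = √(-35*115 + 329) = √(-4025 + 329) = √(-3696) = 4*I*√231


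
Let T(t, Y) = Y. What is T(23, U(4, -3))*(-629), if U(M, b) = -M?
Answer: 2516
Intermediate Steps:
T(23, U(4, -3))*(-629) = -1*4*(-629) = -4*(-629) = 2516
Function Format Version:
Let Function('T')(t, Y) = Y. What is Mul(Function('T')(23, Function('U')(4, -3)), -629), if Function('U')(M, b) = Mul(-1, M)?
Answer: 2516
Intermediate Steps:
Mul(Function('T')(23, Function('U')(4, -3)), -629) = Mul(Mul(-1, 4), -629) = Mul(-4, -629) = 2516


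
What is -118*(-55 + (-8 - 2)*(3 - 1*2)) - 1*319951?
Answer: -312281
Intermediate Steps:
-118*(-55 + (-8 - 2)*(3 - 1*2)) - 1*319951 = -118*(-55 - 10*(3 - 2)) - 319951 = -118*(-55 - 10*1) - 319951 = -118*(-55 - 10) - 319951 = -118*(-65) - 319951 = 7670 - 319951 = -312281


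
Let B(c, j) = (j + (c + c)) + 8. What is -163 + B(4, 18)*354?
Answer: 11873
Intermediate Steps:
B(c, j) = 8 + j + 2*c (B(c, j) = (j + 2*c) + 8 = 8 + j + 2*c)
-163 + B(4, 18)*354 = -163 + (8 + 18 + 2*4)*354 = -163 + (8 + 18 + 8)*354 = -163 + 34*354 = -163 + 12036 = 11873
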